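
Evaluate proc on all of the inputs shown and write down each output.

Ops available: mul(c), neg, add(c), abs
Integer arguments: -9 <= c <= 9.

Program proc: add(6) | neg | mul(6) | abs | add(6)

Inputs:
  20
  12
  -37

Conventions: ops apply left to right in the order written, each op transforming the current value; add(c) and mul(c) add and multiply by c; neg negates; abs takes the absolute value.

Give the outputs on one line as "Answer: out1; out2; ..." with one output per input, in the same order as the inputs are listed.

162; 114; 192

Execution, op by op:
  20 -> 26 -> -26 -> -156 -> 156 -> 162
  12 -> 18 -> -18 -> -108 -> 108 -> 114
  -37 -> -31 -> 31 -> 186 -> 186 -> 192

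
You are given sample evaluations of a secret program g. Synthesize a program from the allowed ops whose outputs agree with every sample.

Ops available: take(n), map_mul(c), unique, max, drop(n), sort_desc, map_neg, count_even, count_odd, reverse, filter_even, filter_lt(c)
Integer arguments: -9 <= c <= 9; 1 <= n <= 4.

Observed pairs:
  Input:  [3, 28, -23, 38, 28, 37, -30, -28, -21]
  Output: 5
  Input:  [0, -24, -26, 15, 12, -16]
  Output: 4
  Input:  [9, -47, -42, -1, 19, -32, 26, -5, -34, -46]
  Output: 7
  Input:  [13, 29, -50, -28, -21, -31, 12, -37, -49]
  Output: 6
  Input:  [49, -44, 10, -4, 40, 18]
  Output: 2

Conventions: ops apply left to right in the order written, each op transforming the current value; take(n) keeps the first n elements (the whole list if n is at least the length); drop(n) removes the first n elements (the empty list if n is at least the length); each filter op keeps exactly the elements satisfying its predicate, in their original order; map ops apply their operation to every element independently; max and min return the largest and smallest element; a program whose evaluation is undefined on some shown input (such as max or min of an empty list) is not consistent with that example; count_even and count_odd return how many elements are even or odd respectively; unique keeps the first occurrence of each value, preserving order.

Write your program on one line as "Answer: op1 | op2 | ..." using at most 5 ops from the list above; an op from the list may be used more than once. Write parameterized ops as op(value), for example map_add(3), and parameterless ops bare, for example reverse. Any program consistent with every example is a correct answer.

filter_lt(7) | reverse | map_mul(-4) | count_even

Check, running the answer program on each example:
  [3, 28, -23, 38, 28, 37, -30, -28, -21] -> [3, -23, -30, -28, -21] -> [-21, -28, -30, -23, 3] -> [84, 112, 120, 92, -12] -> 5
  [0, -24, -26, 15, 12, -16] -> [0, -24, -26, -16] -> [-16, -26, -24, 0] -> [64, 104, 96, 0] -> 4
  [9, -47, -42, -1, 19, -32, 26, -5, -34, -46] -> [-47, -42, -1, -32, -5, -34, -46] -> [-46, -34, -5, -32, -1, -42, -47] -> [184, 136, 20, 128, 4, 168, 188] -> 7
  [13, 29, -50, -28, -21, -31, 12, -37, -49] -> [-50, -28, -21, -31, -37, -49] -> [-49, -37, -31, -21, -28, -50] -> [196, 148, 124, 84, 112, 200] -> 6
  [49, -44, 10, -4, 40, 18] -> [-44, -4] -> [-4, -44] -> [16, 176] -> 2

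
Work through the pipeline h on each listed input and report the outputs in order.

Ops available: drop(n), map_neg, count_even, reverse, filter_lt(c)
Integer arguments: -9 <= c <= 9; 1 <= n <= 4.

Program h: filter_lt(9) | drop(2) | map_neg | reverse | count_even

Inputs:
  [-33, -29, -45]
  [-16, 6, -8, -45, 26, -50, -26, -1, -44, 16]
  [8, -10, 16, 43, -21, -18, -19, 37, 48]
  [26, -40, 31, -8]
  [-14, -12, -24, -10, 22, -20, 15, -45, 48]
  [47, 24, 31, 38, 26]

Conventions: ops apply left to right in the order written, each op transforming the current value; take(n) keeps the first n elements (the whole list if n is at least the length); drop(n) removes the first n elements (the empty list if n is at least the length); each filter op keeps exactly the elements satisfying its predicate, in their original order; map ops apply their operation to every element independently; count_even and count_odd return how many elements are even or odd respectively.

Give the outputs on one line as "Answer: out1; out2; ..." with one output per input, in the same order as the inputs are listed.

Execution, op by op:
  [-33, -29, -45] -> [-33, -29, -45] -> [-45] -> [45] -> [45] -> 0
  [-16, 6, -8, -45, 26, -50, -26, -1, -44, 16] -> [-16, 6, -8, -45, -50, -26, -1, -44] -> [-8, -45, -50, -26, -1, -44] -> [8, 45, 50, 26, 1, 44] -> [44, 1, 26, 50, 45, 8] -> 4
  [8, -10, 16, 43, -21, -18, -19, 37, 48] -> [8, -10, -21, -18, -19] -> [-21, -18, -19] -> [21, 18, 19] -> [19, 18, 21] -> 1
  [26, -40, 31, -8] -> [-40, -8] -> [] -> [] -> [] -> 0
  [-14, -12, -24, -10, 22, -20, 15, -45, 48] -> [-14, -12, -24, -10, -20, -45] -> [-24, -10, -20, -45] -> [24, 10, 20, 45] -> [45, 20, 10, 24] -> 3
  [47, 24, 31, 38, 26] -> [] -> [] -> [] -> [] -> 0

0; 4; 1; 0; 3; 0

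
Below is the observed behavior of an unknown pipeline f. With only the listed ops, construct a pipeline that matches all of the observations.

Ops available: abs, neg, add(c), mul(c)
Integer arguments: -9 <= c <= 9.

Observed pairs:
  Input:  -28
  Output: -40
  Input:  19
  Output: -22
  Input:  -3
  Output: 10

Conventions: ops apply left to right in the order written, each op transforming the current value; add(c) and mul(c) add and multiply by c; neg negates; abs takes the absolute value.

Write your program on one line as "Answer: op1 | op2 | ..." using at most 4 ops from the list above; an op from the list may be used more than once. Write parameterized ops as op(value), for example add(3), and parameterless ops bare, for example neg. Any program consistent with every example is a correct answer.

mul(-1) | abs | add(-8) | mul(-2)

Check, running the answer program on each example:
  -28 -> 28 -> 28 -> 20 -> -40
  19 -> -19 -> 19 -> 11 -> -22
  -3 -> 3 -> 3 -> -5 -> 10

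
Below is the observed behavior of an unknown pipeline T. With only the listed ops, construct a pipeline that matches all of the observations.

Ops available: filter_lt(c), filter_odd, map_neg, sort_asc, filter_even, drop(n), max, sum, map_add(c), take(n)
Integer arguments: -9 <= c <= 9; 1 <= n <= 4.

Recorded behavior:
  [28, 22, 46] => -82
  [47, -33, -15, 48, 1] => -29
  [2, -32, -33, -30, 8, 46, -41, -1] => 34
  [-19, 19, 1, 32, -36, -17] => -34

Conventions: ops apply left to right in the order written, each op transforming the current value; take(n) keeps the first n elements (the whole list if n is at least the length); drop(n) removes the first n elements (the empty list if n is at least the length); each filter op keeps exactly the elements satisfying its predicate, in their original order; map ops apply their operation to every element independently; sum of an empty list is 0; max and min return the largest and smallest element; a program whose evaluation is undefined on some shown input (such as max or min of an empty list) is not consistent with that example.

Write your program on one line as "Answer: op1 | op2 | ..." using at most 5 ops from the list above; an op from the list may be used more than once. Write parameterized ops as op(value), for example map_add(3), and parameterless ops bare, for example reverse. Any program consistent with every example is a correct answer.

map_neg | map_add(-7) | drop(1) | sum

Check, running the answer program on each example:
  [28, 22, 46] -> [-28, -22, -46] -> [-35, -29, -53] -> [-29, -53] -> -82
  [47, -33, -15, 48, 1] -> [-47, 33, 15, -48, -1] -> [-54, 26, 8, -55, -8] -> [26, 8, -55, -8] -> -29
  [2, -32, -33, -30, 8, 46, -41, -1] -> [-2, 32, 33, 30, -8, -46, 41, 1] -> [-9, 25, 26, 23, -15, -53, 34, -6] -> [25, 26, 23, -15, -53, 34, -6] -> 34
  [-19, 19, 1, 32, -36, -17] -> [19, -19, -1, -32, 36, 17] -> [12, -26, -8, -39, 29, 10] -> [-26, -8, -39, 29, 10] -> -34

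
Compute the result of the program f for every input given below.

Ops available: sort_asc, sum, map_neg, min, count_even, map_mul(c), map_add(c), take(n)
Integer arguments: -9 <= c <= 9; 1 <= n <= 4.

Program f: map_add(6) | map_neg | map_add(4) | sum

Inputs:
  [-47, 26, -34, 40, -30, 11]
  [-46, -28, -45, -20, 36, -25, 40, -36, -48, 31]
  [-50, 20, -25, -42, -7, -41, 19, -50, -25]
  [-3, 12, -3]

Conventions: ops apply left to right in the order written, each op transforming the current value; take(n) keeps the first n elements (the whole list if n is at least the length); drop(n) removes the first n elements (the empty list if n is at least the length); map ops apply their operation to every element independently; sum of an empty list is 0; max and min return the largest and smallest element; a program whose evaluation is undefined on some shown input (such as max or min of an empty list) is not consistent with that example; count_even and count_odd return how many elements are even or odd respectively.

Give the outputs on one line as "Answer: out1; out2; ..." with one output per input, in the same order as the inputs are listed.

Execution, op by op:
  [-47, 26, -34, 40, -30, 11] -> [-41, 32, -28, 46, -24, 17] -> [41, -32, 28, -46, 24, -17] -> [45, -28, 32, -42, 28, -13] -> 22
  [-46, -28, -45, -20, 36, -25, 40, -36, -48, 31] -> [-40, -22, -39, -14, 42, -19, 46, -30, -42, 37] -> [40, 22, 39, 14, -42, 19, -46, 30, 42, -37] -> [44, 26, 43, 18, -38, 23, -42, 34, 46, -33] -> 121
  [-50, 20, -25, -42, -7, -41, 19, -50, -25] -> [-44, 26, -19, -36, -1, -35, 25, -44, -19] -> [44, -26, 19, 36, 1, 35, -25, 44, 19] -> [48, -22, 23, 40, 5, 39, -21, 48, 23] -> 183
  [-3, 12, -3] -> [3, 18, 3] -> [-3, -18, -3] -> [1, -14, 1] -> -12

22; 121; 183; -12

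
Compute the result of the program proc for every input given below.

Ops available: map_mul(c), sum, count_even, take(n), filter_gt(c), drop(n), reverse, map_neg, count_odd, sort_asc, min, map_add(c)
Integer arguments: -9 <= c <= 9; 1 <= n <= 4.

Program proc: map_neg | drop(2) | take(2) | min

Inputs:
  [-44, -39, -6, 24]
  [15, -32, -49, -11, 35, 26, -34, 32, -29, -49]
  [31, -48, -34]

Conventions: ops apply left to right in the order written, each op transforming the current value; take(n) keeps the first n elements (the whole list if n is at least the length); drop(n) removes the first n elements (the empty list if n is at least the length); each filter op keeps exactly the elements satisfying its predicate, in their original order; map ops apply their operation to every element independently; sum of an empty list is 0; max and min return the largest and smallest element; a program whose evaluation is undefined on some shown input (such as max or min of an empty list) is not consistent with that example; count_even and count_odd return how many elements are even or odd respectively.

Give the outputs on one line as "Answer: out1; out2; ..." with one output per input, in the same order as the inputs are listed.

-24; 11; 34

Execution, op by op:
  [-44, -39, -6, 24] -> [44, 39, 6, -24] -> [6, -24] -> [6, -24] -> -24
  [15, -32, -49, -11, 35, 26, -34, 32, -29, -49] -> [-15, 32, 49, 11, -35, -26, 34, -32, 29, 49] -> [49, 11, -35, -26, 34, -32, 29, 49] -> [49, 11] -> 11
  [31, -48, -34] -> [-31, 48, 34] -> [34] -> [34] -> 34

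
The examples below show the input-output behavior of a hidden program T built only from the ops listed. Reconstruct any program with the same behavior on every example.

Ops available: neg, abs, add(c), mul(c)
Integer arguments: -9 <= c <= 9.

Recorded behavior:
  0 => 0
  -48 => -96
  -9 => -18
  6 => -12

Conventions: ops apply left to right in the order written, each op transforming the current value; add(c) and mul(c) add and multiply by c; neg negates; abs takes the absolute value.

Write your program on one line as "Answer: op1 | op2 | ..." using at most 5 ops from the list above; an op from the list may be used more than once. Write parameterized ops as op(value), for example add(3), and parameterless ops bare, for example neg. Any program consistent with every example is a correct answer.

neg | abs | mul(2) | neg

Check, running the answer program on each example:
  0 -> 0 -> 0 -> 0 -> 0
  -48 -> 48 -> 48 -> 96 -> -96
  -9 -> 9 -> 9 -> 18 -> -18
  6 -> -6 -> 6 -> 12 -> -12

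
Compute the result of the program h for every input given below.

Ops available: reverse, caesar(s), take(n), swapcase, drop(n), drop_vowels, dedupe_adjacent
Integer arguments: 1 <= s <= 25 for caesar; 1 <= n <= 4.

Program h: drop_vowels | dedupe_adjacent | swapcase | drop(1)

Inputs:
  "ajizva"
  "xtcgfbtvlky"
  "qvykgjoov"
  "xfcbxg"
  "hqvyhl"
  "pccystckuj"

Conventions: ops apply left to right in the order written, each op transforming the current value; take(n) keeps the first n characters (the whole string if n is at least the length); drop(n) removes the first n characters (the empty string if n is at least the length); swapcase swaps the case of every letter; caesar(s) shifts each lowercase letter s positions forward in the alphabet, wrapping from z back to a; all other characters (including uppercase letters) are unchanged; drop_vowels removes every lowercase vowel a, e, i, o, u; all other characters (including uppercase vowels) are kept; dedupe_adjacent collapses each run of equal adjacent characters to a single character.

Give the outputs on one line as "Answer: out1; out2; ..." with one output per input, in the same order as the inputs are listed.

Execution, op by op:
  "ajizva" -> "jzv" -> "jzv" -> "JZV" -> "ZV"
  "xtcgfbtvlky" -> "xtcgfbtvlky" -> "xtcgfbtvlky" -> "XTCGFBTVLKY" -> "TCGFBTVLKY"
  "qvykgjoov" -> "qvykgjv" -> "qvykgjv" -> "QVYKGJV" -> "VYKGJV"
  "xfcbxg" -> "xfcbxg" -> "xfcbxg" -> "XFCBXG" -> "FCBXG"
  "hqvyhl" -> "hqvyhl" -> "hqvyhl" -> "HQVYHL" -> "QVYHL"
  "pccystckuj" -> "pccystckj" -> "pcystckj" -> "PCYSTCKJ" -> "CYSTCKJ"

"ZV"; "TCGFBTVLKY"; "VYKGJV"; "FCBXG"; "QVYHL"; "CYSTCKJ"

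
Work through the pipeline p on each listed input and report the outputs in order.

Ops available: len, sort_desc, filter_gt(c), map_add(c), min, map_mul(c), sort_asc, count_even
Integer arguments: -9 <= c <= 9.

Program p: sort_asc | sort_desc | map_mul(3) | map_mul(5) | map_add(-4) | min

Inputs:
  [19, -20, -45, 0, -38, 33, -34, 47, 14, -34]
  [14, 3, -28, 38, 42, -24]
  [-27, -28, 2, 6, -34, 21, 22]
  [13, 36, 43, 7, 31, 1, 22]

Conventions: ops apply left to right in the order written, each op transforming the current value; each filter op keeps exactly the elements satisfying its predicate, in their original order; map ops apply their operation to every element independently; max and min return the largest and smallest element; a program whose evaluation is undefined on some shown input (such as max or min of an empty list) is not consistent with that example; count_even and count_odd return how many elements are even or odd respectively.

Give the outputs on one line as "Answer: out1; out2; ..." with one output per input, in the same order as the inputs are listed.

Execution, op by op:
  [19, -20, -45, 0, -38, 33, -34, 47, 14, -34] -> [-45, -38, -34, -34, -20, 0, 14, 19, 33, 47] -> [47, 33, 19, 14, 0, -20, -34, -34, -38, -45] -> [141, 99, 57, 42, 0, -60, -102, -102, -114, -135] -> [705, 495, 285, 210, 0, -300, -510, -510, -570, -675] -> [701, 491, 281, 206, -4, -304, -514, -514, -574, -679] -> -679
  [14, 3, -28, 38, 42, -24] -> [-28, -24, 3, 14, 38, 42] -> [42, 38, 14, 3, -24, -28] -> [126, 114, 42, 9, -72, -84] -> [630, 570, 210, 45, -360, -420] -> [626, 566, 206, 41, -364, -424] -> -424
  [-27, -28, 2, 6, -34, 21, 22] -> [-34, -28, -27, 2, 6, 21, 22] -> [22, 21, 6, 2, -27, -28, -34] -> [66, 63, 18, 6, -81, -84, -102] -> [330, 315, 90, 30, -405, -420, -510] -> [326, 311, 86, 26, -409, -424, -514] -> -514
  [13, 36, 43, 7, 31, 1, 22] -> [1, 7, 13, 22, 31, 36, 43] -> [43, 36, 31, 22, 13, 7, 1] -> [129, 108, 93, 66, 39, 21, 3] -> [645, 540, 465, 330, 195, 105, 15] -> [641, 536, 461, 326, 191, 101, 11] -> 11

-679; -424; -514; 11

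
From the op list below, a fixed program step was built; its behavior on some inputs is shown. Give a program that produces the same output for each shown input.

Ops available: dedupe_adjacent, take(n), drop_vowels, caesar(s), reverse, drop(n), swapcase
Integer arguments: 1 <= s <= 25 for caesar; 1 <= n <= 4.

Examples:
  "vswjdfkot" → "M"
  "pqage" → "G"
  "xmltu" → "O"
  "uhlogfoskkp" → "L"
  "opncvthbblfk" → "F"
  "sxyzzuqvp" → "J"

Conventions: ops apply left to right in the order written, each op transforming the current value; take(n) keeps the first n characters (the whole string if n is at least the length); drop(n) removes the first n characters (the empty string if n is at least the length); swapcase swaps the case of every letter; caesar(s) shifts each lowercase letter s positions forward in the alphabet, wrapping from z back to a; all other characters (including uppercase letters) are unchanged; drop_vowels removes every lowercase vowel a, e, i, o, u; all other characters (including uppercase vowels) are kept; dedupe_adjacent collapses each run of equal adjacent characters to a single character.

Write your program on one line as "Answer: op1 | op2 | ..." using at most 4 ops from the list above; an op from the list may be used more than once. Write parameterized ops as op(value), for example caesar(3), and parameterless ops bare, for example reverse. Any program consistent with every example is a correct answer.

caesar(17) | take(2) | swapcase | take(1)

Check, running the answer program on each example:
  "vswjdfkot" -> "mjnauwbfk" -> "mj" -> "MJ" -> "M"
  "pqage" -> "ghrxv" -> "gh" -> "GH" -> "G"
  "xmltu" -> "odckl" -> "od" -> "OD" -> "O"
  "uhlogfoskkp" -> "lycfxwfjbbg" -> "ly" -> "LY" -> "L"
  "opncvthbblfk" -> "fgetmkysscwb" -> "fg" -> "FG" -> "F"
  "sxyzzuqvp" -> "jopqqlhmg" -> "jo" -> "JO" -> "J"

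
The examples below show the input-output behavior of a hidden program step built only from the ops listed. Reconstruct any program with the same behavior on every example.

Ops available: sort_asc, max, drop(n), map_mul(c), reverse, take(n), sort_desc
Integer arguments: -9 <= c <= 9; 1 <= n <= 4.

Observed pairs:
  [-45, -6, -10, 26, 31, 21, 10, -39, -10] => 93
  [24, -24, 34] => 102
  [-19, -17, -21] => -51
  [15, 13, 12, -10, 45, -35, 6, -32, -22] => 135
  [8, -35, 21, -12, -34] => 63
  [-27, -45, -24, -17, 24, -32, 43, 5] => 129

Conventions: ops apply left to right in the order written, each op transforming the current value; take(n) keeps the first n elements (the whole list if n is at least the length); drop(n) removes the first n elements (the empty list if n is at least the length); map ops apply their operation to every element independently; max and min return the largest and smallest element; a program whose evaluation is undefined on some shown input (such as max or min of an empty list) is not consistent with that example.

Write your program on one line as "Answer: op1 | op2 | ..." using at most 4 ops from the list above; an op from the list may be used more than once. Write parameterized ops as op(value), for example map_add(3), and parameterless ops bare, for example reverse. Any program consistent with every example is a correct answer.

reverse | map_mul(3) | reverse | max

Check, running the answer program on each example:
  [-45, -6, -10, 26, 31, 21, 10, -39, -10] -> [-10, -39, 10, 21, 31, 26, -10, -6, -45] -> [-30, -117, 30, 63, 93, 78, -30, -18, -135] -> [-135, -18, -30, 78, 93, 63, 30, -117, -30] -> 93
  [24, -24, 34] -> [34, -24, 24] -> [102, -72, 72] -> [72, -72, 102] -> 102
  [-19, -17, -21] -> [-21, -17, -19] -> [-63, -51, -57] -> [-57, -51, -63] -> -51
  [15, 13, 12, -10, 45, -35, 6, -32, -22] -> [-22, -32, 6, -35, 45, -10, 12, 13, 15] -> [-66, -96, 18, -105, 135, -30, 36, 39, 45] -> [45, 39, 36, -30, 135, -105, 18, -96, -66] -> 135
  [8, -35, 21, -12, -34] -> [-34, -12, 21, -35, 8] -> [-102, -36, 63, -105, 24] -> [24, -105, 63, -36, -102] -> 63
  [-27, -45, -24, -17, 24, -32, 43, 5] -> [5, 43, -32, 24, -17, -24, -45, -27] -> [15, 129, -96, 72, -51, -72, -135, -81] -> [-81, -135, -72, -51, 72, -96, 129, 15] -> 129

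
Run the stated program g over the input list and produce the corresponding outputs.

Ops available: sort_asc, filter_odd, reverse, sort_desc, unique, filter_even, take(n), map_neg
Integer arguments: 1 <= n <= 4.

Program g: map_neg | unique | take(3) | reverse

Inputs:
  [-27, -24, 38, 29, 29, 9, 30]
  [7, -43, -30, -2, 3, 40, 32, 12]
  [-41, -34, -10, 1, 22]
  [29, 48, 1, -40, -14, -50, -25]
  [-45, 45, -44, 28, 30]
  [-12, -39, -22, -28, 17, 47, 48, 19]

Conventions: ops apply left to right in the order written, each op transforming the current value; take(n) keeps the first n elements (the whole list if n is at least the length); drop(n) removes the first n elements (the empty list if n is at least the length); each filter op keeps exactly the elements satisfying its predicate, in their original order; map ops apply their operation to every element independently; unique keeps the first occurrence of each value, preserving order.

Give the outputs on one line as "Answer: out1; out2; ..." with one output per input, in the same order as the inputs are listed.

Execution, op by op:
  [-27, -24, 38, 29, 29, 9, 30] -> [27, 24, -38, -29, -29, -9, -30] -> [27, 24, -38, -29, -9, -30] -> [27, 24, -38] -> [-38, 24, 27]
  [7, -43, -30, -2, 3, 40, 32, 12] -> [-7, 43, 30, 2, -3, -40, -32, -12] -> [-7, 43, 30, 2, -3, -40, -32, -12] -> [-7, 43, 30] -> [30, 43, -7]
  [-41, -34, -10, 1, 22] -> [41, 34, 10, -1, -22] -> [41, 34, 10, -1, -22] -> [41, 34, 10] -> [10, 34, 41]
  [29, 48, 1, -40, -14, -50, -25] -> [-29, -48, -1, 40, 14, 50, 25] -> [-29, -48, -1, 40, 14, 50, 25] -> [-29, -48, -1] -> [-1, -48, -29]
  [-45, 45, -44, 28, 30] -> [45, -45, 44, -28, -30] -> [45, -45, 44, -28, -30] -> [45, -45, 44] -> [44, -45, 45]
  [-12, -39, -22, -28, 17, 47, 48, 19] -> [12, 39, 22, 28, -17, -47, -48, -19] -> [12, 39, 22, 28, -17, -47, -48, -19] -> [12, 39, 22] -> [22, 39, 12]

[-38, 24, 27]; [30, 43, -7]; [10, 34, 41]; [-1, -48, -29]; [44, -45, 45]; [22, 39, 12]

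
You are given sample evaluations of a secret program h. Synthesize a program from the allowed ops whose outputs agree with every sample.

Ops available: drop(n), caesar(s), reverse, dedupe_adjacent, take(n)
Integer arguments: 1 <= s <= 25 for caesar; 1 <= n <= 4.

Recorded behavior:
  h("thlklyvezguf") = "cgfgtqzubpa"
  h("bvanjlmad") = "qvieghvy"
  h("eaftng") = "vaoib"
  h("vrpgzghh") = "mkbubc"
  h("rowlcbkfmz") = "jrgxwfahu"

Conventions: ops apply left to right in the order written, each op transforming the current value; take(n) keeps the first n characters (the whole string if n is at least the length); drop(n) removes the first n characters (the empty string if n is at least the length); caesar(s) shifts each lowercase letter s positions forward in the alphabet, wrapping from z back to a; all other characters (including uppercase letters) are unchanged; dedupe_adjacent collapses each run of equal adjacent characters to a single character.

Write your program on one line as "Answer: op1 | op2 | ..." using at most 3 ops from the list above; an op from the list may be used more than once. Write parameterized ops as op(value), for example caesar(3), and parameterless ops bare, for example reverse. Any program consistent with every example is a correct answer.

drop(1) | dedupe_adjacent | caesar(21)

Check, running the answer program on each example:
  "thlklyvezguf" -> "hlklyvezguf" -> "hlklyvezguf" -> "cgfgtqzubpa"
  "bvanjlmad" -> "vanjlmad" -> "vanjlmad" -> "qvieghvy"
  "eaftng" -> "aftng" -> "aftng" -> "vaoib"
  "vrpgzghh" -> "rpgzghh" -> "rpgzgh" -> "mkbubc"
  "rowlcbkfmz" -> "owlcbkfmz" -> "owlcbkfmz" -> "jrgxwfahu"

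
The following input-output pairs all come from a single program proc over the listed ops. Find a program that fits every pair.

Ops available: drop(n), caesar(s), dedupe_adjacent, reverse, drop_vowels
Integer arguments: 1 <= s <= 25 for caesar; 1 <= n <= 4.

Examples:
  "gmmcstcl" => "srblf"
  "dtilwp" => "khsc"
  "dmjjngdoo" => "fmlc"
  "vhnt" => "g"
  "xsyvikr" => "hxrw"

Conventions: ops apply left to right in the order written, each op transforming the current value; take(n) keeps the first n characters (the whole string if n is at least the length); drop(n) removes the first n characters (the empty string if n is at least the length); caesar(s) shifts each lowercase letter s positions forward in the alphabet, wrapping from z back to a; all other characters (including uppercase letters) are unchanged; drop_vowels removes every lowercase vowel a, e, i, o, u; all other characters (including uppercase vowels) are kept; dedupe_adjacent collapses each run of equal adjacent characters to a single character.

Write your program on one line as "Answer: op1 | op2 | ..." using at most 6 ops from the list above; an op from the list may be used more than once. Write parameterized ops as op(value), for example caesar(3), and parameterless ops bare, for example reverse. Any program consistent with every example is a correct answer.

reverse | caesar(25) | dedupe_adjacent | drop(2) | drop_vowels

Check, running the answer program on each example:
  "gmmcstcl" -> "lctscmmg" -> "kbsrbllf" -> "kbsrblf" -> "srblf" -> "srblf"
  "dtilwp" -> "pwlitd" -> "ovkhsc" -> "ovkhsc" -> "khsc" -> "khsc"
  "dmjjngdoo" -> "oodgnjjmd" -> "nncfmiilc" -> "ncfmilc" -> "fmilc" -> "fmlc"
  "vhnt" -> "tnhv" -> "smgu" -> "smgu" -> "gu" -> "g"
  "xsyvikr" -> "rkivysx" -> "qjhuxrw" -> "qjhuxrw" -> "huxrw" -> "hxrw"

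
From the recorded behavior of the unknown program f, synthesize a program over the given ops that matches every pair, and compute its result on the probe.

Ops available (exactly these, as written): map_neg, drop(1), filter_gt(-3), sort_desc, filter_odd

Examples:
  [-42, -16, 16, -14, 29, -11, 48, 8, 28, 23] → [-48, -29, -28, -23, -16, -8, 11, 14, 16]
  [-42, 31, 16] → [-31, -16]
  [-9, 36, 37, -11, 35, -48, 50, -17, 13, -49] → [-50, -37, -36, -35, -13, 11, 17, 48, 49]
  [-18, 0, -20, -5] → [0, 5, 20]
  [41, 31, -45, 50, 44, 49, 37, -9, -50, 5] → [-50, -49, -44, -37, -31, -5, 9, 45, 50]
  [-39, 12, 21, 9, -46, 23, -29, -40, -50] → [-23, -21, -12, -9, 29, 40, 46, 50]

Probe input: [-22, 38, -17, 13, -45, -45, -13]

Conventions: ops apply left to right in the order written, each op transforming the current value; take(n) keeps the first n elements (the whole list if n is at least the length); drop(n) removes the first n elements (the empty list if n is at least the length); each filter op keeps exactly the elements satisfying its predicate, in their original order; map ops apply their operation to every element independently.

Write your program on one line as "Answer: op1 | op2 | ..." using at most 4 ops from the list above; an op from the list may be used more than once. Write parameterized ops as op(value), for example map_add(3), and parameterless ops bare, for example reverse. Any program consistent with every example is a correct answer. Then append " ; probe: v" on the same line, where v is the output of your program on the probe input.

drop(1) | sort_desc | map_neg ; probe: [-38, -13, 13, 17, 45, 45]

Check, running the answer program on each example:
  [-42, -16, 16, -14, 29, -11, 48, 8, 28, 23] -> [-16, 16, -14, 29, -11, 48, 8, 28, 23] -> [48, 29, 28, 23, 16, 8, -11, -14, -16] -> [-48, -29, -28, -23, -16, -8, 11, 14, 16]
  [-42, 31, 16] -> [31, 16] -> [31, 16] -> [-31, -16]
  [-9, 36, 37, -11, 35, -48, 50, -17, 13, -49] -> [36, 37, -11, 35, -48, 50, -17, 13, -49] -> [50, 37, 36, 35, 13, -11, -17, -48, -49] -> [-50, -37, -36, -35, -13, 11, 17, 48, 49]
  [-18, 0, -20, -5] -> [0, -20, -5] -> [0, -5, -20] -> [0, 5, 20]
  [41, 31, -45, 50, 44, 49, 37, -9, -50, 5] -> [31, -45, 50, 44, 49, 37, -9, -50, 5] -> [50, 49, 44, 37, 31, 5, -9, -45, -50] -> [-50, -49, -44, -37, -31, -5, 9, 45, 50]
  [-39, 12, 21, 9, -46, 23, -29, -40, -50] -> [12, 21, 9, -46, 23, -29, -40, -50] -> [23, 21, 12, 9, -29, -40, -46, -50] -> [-23, -21, -12, -9, 29, 40, 46, 50]
  probe: [-22, 38, -17, 13, -45, -45, -13] -> [38, -17, 13, -45, -45, -13] -> [38, 13, -13, -17, -45, -45] -> [-38, -13, 13, 17, 45, 45]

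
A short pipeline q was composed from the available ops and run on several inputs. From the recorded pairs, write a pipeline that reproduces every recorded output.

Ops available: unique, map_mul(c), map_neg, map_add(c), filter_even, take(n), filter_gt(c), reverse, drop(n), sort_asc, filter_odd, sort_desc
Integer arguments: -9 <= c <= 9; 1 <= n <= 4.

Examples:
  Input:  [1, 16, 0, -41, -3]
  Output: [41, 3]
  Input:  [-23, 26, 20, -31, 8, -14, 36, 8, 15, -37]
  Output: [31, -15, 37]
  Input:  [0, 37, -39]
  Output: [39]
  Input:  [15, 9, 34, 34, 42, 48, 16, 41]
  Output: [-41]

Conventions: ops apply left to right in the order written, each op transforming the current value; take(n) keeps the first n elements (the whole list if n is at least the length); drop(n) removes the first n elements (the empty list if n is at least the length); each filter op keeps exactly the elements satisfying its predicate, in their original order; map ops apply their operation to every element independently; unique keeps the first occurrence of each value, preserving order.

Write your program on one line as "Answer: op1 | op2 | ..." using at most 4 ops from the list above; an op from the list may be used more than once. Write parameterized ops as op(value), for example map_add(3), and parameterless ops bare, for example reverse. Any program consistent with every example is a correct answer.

drop(2) | filter_odd | map_neg

Check, running the answer program on each example:
  [1, 16, 0, -41, -3] -> [0, -41, -3] -> [-41, -3] -> [41, 3]
  [-23, 26, 20, -31, 8, -14, 36, 8, 15, -37] -> [20, -31, 8, -14, 36, 8, 15, -37] -> [-31, 15, -37] -> [31, -15, 37]
  [0, 37, -39] -> [-39] -> [-39] -> [39]
  [15, 9, 34, 34, 42, 48, 16, 41] -> [34, 34, 42, 48, 16, 41] -> [41] -> [-41]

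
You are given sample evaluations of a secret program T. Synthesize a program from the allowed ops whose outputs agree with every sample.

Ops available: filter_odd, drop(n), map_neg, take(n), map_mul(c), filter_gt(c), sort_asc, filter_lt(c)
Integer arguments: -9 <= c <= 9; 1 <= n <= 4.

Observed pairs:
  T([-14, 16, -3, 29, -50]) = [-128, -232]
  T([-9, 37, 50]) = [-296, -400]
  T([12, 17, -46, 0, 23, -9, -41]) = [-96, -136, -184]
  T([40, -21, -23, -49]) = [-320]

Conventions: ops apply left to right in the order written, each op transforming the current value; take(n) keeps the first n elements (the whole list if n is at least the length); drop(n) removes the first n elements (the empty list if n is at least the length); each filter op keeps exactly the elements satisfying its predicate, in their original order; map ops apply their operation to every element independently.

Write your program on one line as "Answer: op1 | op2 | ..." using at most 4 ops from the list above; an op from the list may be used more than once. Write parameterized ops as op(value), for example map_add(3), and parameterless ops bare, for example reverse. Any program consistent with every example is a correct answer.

map_neg | filter_lt(0) | map_mul(8)

Check, running the answer program on each example:
  [-14, 16, -3, 29, -50] -> [14, -16, 3, -29, 50] -> [-16, -29] -> [-128, -232]
  [-9, 37, 50] -> [9, -37, -50] -> [-37, -50] -> [-296, -400]
  [12, 17, -46, 0, 23, -9, -41] -> [-12, -17, 46, 0, -23, 9, 41] -> [-12, -17, -23] -> [-96, -136, -184]
  [40, -21, -23, -49] -> [-40, 21, 23, 49] -> [-40] -> [-320]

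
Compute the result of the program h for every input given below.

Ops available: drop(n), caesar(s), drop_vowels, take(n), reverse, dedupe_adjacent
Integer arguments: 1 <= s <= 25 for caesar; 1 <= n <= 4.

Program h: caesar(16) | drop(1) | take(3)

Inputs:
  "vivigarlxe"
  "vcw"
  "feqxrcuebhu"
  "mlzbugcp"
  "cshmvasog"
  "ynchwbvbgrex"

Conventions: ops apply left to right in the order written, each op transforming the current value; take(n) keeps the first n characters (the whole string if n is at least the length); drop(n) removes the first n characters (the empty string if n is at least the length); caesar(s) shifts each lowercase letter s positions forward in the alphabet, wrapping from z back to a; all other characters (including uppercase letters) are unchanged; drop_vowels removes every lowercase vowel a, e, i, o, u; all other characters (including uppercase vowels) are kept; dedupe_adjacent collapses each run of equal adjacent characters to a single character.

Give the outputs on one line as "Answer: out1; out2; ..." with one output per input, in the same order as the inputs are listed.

"yly"; "sm"; "ugn"; "bpr"; "ixc"; "dsx"

Execution, op by op:
  "vivigarlxe" -> "lylywqhbnu" -> "ylywqhbnu" -> "yly"
  "vcw" -> "lsm" -> "sm" -> "sm"
  "feqxrcuebhu" -> "vugnhskurxk" -> "ugnhskurxk" -> "ugn"
  "mlzbugcp" -> "cbprkwsf" -> "bprkwsf" -> "bpr"
  "cshmvasog" -> "sixclqiew" -> "ixclqiew" -> "ixc"
  "ynchwbvbgrex" -> "odsxmrlrwhun" -> "dsxmrlrwhun" -> "dsx"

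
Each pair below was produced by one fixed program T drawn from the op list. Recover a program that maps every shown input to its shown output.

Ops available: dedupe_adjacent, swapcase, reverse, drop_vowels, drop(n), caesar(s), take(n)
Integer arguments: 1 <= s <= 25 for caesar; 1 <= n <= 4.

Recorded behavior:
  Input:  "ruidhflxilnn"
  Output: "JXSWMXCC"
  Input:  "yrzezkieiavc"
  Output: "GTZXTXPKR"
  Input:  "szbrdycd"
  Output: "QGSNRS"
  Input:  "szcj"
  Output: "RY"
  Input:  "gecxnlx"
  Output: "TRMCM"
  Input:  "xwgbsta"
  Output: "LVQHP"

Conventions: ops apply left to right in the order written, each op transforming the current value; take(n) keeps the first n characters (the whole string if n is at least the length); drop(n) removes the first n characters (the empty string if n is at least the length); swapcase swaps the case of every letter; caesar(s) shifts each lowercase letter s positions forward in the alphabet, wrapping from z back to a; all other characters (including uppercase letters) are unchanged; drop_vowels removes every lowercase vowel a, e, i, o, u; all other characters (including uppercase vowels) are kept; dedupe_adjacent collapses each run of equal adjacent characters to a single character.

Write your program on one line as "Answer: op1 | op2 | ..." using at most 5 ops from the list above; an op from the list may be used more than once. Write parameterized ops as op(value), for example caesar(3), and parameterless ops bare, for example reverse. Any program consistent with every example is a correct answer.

drop(1) | caesar(15) | drop_vowels | swapcase

Check, running the answer program on each example:
  "ruidhflxilnn" -> "uidhflxilnn" -> "jxswuamxacc" -> "jxswmxcc" -> "JXSWMXCC"
  "yrzezkieiavc" -> "rzezkieiavc" -> "gotozxtxpkr" -> "gtzxtxpkr" -> "GTZXTXPKR"
  "szbrdycd" -> "zbrdycd" -> "oqgsnrs" -> "qgsnrs" -> "QGSNRS"
  "szcj" -> "zcj" -> "ory" -> "ry" -> "RY"
  "gecxnlx" -> "ecxnlx" -> "trmcam" -> "trmcm" -> "TRMCM"
  "xwgbsta" -> "wgbsta" -> "lvqhip" -> "lvqhp" -> "LVQHP"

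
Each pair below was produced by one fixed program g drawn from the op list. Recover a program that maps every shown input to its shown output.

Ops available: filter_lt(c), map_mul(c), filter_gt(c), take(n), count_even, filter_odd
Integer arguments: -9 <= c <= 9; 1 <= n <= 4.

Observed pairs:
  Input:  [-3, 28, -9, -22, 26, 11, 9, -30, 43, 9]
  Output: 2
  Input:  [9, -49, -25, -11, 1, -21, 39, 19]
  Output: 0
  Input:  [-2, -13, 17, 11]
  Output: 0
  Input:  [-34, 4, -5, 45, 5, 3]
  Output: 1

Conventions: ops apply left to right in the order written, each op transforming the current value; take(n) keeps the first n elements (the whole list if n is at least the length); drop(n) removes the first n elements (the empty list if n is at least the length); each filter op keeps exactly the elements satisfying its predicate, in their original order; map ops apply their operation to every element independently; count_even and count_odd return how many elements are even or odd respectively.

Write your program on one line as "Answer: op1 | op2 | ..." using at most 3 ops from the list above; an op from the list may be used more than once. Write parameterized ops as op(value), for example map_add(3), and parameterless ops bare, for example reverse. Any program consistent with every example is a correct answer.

filter_lt(-7) | count_even

Check, running the answer program on each example:
  [-3, 28, -9, -22, 26, 11, 9, -30, 43, 9] -> [-9, -22, -30] -> 2
  [9, -49, -25, -11, 1, -21, 39, 19] -> [-49, -25, -11, -21] -> 0
  [-2, -13, 17, 11] -> [-13] -> 0
  [-34, 4, -5, 45, 5, 3] -> [-34] -> 1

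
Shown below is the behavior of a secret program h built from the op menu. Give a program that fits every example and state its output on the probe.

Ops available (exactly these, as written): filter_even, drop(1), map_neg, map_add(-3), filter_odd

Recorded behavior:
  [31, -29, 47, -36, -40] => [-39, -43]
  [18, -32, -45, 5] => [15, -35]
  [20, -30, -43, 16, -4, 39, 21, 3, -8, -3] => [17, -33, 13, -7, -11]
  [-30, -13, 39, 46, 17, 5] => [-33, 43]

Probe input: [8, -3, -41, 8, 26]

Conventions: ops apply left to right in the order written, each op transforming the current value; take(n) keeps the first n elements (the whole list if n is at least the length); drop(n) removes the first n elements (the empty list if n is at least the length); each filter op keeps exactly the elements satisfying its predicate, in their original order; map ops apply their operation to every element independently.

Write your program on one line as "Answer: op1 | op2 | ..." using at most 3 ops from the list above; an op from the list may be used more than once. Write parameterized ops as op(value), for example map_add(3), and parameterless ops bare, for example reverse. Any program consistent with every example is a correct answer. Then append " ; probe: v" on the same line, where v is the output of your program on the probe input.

filter_even | map_add(-3) ; probe: [5, 5, 23]

Check, running the answer program on each example:
  [31, -29, 47, -36, -40] -> [-36, -40] -> [-39, -43]
  [18, -32, -45, 5] -> [18, -32] -> [15, -35]
  [20, -30, -43, 16, -4, 39, 21, 3, -8, -3] -> [20, -30, 16, -4, -8] -> [17, -33, 13, -7, -11]
  [-30, -13, 39, 46, 17, 5] -> [-30, 46] -> [-33, 43]
  probe: [8, -3, -41, 8, 26] -> [8, 8, 26] -> [5, 5, 23]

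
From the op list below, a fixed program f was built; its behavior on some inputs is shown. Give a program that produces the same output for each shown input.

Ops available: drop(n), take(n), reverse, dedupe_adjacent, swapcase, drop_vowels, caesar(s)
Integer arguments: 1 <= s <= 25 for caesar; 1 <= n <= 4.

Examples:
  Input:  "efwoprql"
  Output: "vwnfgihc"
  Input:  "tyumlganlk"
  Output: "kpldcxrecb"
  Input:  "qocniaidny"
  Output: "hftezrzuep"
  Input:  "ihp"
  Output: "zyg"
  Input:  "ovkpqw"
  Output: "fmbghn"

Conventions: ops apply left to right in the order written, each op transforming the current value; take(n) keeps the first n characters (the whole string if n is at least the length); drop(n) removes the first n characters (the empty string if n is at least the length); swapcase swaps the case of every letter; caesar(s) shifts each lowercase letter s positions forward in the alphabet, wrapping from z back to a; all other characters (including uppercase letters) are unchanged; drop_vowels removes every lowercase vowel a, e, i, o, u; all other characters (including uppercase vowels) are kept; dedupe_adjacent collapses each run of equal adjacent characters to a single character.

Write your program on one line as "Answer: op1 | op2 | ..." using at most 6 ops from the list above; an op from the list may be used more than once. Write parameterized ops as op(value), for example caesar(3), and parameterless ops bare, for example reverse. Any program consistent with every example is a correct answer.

reverse | caesar(5) | caesar(10) | reverse | caesar(1) | caesar(1)

Check, running the answer program on each example:
  "efwoprql" -> "lqrpowfe" -> "qvwutbkj" -> "afgedlut" -> "tuldegfa" -> "uvmefhgb" -> "vwnfgihc"
  "tyumlganlk" -> "klnaglmuyt" -> "pqsflqrzdy" -> "zacpvabjni" -> "injbavpcaz" -> "jokcbwqdba" -> "kpldcxrecb"
  "qocniaidny" -> "yndiaincoq" -> "dsinfnshtv" -> "ncsxpxcrdf" -> "fdrcxpxscn" -> "gesdyqytdo" -> "hftezrzuep"
  "ihp" -> "phi" -> "umn" -> "ewx" -> "xwe" -> "yxf" -> "zyg"
  "ovkpqw" -> "wqpkvo" -> "bvupat" -> "lfezkd" -> "dkzefl" -> "elafgm" -> "fmbghn"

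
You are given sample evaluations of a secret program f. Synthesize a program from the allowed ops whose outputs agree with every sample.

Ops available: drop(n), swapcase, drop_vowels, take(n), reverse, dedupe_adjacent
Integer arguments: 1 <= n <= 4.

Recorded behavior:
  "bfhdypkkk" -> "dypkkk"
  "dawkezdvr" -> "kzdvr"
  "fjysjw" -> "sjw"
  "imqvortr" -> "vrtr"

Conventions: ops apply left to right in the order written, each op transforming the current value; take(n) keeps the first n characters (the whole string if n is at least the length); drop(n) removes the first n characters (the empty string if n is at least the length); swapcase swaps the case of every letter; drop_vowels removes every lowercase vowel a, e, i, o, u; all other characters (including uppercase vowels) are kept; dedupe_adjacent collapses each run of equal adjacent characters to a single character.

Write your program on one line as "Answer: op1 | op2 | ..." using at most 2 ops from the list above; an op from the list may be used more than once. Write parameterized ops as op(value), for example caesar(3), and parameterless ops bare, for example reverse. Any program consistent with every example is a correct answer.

drop(3) | drop_vowels

Check, running the answer program on each example:
  "bfhdypkkk" -> "dypkkk" -> "dypkkk"
  "dawkezdvr" -> "kezdvr" -> "kzdvr"
  "fjysjw" -> "sjw" -> "sjw"
  "imqvortr" -> "vortr" -> "vrtr"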